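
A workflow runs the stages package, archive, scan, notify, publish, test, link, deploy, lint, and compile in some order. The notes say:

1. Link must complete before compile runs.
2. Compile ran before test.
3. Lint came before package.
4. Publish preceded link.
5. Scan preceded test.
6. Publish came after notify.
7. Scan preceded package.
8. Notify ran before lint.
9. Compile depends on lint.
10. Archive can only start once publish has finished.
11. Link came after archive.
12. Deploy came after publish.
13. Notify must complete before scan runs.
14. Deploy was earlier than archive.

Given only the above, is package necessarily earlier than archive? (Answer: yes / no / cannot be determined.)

No chain of stated constraints runs from package to archive, and none runs from archive to package either.
So the relative order of package and archive is not fixed by the given facts.

cannot be determined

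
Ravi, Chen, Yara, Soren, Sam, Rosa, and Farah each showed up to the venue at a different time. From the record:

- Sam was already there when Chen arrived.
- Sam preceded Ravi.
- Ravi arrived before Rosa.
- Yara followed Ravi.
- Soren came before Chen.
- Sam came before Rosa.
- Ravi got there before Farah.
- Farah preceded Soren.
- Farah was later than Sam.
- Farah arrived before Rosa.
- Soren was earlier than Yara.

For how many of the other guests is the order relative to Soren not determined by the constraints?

Forced before Soren: Farah, Ravi, and Sam; forced after Soren: Chen and Yara.
That leaves Rosa with no forced order relative to Soren — 1.

1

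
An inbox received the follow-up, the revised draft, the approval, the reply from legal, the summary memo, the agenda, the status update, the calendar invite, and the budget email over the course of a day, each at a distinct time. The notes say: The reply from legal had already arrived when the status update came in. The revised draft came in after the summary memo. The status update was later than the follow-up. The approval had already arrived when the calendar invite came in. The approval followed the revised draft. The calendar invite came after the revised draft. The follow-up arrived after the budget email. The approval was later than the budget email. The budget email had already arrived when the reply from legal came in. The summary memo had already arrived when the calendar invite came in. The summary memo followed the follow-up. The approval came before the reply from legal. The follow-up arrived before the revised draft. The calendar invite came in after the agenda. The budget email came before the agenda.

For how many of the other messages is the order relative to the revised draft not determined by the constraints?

Forced before the revised draft: the budget email, the follow-up, and the summary memo; forced after the revised draft: the approval, the calendar invite, the reply from legal, and the status update.
That leaves the agenda with no forced order relative to the revised draft — 1.

1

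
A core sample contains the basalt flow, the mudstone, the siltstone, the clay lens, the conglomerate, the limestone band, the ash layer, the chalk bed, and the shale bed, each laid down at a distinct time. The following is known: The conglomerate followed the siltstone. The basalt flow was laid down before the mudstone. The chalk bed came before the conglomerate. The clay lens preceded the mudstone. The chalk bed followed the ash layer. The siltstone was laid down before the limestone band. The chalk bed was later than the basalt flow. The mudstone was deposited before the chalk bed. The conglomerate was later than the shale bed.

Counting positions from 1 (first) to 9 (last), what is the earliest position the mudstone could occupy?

The basalt flow and the clay lens must both come before the mudstone — 2 forced predecessors.
Nothing else is forced ahead of the mudstone, so its earliest slot is position 2 + 1 = 3.

3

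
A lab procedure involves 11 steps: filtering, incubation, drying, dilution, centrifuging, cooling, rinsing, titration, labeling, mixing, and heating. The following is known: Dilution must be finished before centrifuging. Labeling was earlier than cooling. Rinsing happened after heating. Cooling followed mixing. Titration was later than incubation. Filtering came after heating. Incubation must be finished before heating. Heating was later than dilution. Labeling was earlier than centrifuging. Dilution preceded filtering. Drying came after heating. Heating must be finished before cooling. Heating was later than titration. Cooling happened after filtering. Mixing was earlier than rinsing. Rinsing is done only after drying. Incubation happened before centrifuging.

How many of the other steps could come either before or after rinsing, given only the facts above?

4

Forced before rinsing: dilution, drying, heating, incubation, mixing, and titration.
That leaves centrifuging, cooling, filtering, and labeling with no forced order relative to rinsing — 4.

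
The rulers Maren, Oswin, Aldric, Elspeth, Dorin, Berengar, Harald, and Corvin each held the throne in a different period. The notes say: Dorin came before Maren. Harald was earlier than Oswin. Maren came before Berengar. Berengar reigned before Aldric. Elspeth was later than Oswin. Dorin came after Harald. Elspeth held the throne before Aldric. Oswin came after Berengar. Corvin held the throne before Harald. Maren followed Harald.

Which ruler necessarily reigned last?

Every other ruler has a chain of constraints placing them before Aldric, so Aldric is last.

Aldric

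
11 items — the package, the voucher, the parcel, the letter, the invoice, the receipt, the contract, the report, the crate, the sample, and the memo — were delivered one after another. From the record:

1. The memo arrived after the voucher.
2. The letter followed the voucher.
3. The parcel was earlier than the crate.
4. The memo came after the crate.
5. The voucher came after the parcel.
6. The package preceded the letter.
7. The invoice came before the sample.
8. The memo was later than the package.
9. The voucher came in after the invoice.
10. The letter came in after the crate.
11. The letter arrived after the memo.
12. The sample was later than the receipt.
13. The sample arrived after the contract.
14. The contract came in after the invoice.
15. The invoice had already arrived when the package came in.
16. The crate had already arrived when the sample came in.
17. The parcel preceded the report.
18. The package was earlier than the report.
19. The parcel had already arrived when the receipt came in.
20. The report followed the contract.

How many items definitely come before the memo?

5

Directly stated before the memo: the crate, the package, and the voucher.
The invoice reaches the memo via the invoice → the voucher → the memo.
The parcel reaches the memo via the parcel → the crate → the memo.
No chain forces the contract (or any of the others) ahead of the memo.
That's the crate, the invoice, the package, the parcel, and the voucher — 5 in all.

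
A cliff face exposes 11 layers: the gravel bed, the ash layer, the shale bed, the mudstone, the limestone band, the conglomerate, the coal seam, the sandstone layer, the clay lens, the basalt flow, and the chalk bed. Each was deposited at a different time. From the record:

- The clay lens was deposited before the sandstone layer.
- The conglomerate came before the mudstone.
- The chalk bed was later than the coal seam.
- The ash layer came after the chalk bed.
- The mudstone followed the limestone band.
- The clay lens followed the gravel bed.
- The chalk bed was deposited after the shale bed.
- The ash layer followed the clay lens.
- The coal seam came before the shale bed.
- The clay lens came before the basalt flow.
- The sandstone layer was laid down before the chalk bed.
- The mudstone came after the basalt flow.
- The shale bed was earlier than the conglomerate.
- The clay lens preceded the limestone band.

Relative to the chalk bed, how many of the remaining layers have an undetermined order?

4

Forced before the chalk bed: the clay lens, the coal seam, the gravel bed, the sandstone layer, and the shale bed; forced after the chalk bed: the ash layer.
That leaves the basalt flow, the conglomerate, the limestone band, and the mudstone with no forced order relative to the chalk bed — 4.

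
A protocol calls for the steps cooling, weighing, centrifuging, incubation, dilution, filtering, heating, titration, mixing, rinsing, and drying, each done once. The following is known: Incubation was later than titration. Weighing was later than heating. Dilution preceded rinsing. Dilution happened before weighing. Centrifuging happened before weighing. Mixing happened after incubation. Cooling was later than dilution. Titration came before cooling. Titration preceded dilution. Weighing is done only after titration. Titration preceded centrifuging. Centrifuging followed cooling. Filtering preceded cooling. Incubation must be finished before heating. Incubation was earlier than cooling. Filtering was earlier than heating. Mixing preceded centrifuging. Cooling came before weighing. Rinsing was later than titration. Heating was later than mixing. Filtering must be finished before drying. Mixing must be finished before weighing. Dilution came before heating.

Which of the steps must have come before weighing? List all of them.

Directly stated before weighing: centrifuging, cooling, dilution, heating, mixing, and titration.
Filtering reaches weighing via filtering → cooling → weighing.
Incubation reaches weighing via incubation → cooling → weighing.
No chain forces drying (or any of the others) ahead of weighing.

centrifuging, cooling, dilution, filtering, heating, incubation, mixing, titration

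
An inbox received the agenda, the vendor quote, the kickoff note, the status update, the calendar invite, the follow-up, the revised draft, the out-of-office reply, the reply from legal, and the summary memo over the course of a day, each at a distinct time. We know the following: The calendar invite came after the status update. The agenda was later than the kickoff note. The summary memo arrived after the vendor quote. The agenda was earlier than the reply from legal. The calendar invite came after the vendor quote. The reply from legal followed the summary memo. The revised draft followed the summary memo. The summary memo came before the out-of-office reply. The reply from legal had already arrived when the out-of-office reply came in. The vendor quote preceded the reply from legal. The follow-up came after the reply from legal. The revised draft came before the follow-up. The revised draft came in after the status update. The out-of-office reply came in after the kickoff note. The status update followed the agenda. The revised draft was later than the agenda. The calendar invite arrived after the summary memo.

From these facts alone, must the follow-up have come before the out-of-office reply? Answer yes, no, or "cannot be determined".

No chain of stated constraints runs from the follow-up to the out-of-office reply, and none runs from the out-of-office reply to the follow-up either.
So the relative order of the follow-up and the out-of-office reply is not fixed by the given facts.

cannot be determined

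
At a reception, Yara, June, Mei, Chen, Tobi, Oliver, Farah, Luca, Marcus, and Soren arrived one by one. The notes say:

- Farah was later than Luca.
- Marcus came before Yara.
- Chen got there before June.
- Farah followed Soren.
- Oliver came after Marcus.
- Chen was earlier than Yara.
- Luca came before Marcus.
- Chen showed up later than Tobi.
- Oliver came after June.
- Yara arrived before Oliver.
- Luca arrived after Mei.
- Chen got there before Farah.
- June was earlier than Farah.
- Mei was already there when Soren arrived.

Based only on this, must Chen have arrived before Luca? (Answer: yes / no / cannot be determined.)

No chain of stated constraints runs from Chen to Luca, and none runs from Luca to Chen either.
So the relative order of Chen and Luca is not fixed by the given facts.

cannot be determined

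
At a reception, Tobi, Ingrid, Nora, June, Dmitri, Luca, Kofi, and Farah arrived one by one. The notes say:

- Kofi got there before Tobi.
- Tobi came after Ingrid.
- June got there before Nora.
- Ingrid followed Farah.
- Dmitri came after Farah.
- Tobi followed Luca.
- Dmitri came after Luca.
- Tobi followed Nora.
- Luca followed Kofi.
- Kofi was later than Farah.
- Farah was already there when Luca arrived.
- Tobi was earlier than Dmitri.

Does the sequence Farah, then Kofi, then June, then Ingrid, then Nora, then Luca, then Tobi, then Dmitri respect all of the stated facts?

Check each stated constraint against the proposed order — e.g. Farah is ahead of Luca; Farah is ahead of Dmitri. Every pair is in the required order; nothing is violated.

yes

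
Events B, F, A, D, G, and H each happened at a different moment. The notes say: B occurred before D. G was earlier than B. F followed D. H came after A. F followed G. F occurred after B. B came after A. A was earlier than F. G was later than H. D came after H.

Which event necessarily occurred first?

A has a chain of constraints placing it before every other event, so A must be first.

A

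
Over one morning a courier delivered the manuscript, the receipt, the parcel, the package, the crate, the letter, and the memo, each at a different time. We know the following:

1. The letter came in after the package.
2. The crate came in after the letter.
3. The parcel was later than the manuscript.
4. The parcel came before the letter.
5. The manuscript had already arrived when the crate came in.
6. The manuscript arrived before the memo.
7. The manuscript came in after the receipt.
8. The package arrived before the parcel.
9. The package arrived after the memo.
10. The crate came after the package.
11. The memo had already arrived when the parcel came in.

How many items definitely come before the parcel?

4

Directly stated before the parcel: the manuscript, the memo, and the package.
The receipt reaches the parcel via the receipt → the manuscript → the parcel.
No chain forces the letter (or any of the others) ahead of the parcel.
That's the manuscript, the memo, the package, and the receipt — 4 in all.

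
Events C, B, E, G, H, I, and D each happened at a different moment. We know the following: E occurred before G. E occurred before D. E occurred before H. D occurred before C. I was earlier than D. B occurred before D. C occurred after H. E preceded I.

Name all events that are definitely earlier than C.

B, D, E, H, I

Directly stated before C: D and H.
B reaches C via B → D → C.
E reaches C via E → D → C.
I reaches C via I → D → C.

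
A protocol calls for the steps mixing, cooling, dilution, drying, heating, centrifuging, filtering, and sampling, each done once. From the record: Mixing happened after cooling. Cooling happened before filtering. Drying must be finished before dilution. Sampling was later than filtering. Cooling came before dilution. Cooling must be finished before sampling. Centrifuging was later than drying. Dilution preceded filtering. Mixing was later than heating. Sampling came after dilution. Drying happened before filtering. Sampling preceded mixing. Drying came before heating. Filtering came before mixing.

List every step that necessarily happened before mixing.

Directly stated before mixing: cooling, filtering, heating, and sampling.
Dilution reaches mixing via dilution → filtering → mixing.
Drying reaches mixing via drying → filtering → mixing.
No chain forces centrifuging ahead of mixing.

cooling, dilution, drying, filtering, heating, sampling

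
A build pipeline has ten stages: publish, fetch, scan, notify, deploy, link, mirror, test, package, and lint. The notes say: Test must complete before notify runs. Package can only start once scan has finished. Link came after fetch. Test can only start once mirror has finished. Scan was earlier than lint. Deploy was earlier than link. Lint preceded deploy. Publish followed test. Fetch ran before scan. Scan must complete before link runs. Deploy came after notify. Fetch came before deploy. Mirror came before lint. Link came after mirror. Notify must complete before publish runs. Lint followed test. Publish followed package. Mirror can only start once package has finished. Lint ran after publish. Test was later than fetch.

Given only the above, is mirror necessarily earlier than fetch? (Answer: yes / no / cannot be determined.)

Tracing the constraints gives fetch → scan → package → mirror, so fetch must come before mirror.
That means mirror cannot be before fetch.

no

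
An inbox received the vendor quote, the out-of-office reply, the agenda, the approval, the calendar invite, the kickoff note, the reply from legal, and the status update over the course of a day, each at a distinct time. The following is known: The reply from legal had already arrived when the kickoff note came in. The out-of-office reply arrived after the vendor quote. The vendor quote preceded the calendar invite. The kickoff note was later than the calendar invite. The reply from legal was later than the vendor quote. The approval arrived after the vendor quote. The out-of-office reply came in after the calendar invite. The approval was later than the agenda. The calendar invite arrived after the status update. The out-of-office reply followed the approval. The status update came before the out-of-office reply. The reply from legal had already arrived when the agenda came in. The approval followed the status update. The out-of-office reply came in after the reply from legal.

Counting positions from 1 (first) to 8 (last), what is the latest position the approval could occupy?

The approval must come before the out-of-office reply — 1 message forced after it.
Everything else can be placed before the approval in some valid order, so the approval can sit as late as position 8 − 1 = 7.

7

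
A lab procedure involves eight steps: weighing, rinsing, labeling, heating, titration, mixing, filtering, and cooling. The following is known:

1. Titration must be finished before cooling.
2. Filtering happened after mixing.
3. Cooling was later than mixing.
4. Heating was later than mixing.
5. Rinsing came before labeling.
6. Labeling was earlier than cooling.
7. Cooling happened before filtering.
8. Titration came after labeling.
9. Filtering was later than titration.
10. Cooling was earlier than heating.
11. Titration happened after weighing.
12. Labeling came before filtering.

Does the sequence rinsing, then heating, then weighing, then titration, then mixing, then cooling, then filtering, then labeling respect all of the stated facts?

no

The constraints require labeling before titration, but in the proposed sequence titration appears ahead of labeling. That one violation is enough.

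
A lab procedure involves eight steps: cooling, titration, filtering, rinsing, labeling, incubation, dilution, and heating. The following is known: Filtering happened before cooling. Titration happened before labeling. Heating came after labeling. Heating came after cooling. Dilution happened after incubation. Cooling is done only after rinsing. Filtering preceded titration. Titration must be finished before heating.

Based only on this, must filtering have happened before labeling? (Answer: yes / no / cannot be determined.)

Chain the constraints: filtering → titration → labeling. Each link is directly stated, so filtering comes before labeling.

yes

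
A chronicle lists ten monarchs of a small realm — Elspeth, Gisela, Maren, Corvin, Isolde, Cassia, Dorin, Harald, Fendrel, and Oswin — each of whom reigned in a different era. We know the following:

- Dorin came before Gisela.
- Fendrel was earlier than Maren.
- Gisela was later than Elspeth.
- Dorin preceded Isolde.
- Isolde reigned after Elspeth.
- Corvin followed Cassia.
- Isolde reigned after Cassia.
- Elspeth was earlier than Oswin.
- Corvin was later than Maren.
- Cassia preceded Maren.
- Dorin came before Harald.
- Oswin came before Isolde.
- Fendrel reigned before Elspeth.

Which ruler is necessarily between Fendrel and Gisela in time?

Elspeth

Tracing the constraints gives Fendrel → Elspeth → Gisela, so Elspeth sits after Fendrel and before Gisela.
No other ruler is forced both after Fendrel and before Gisela.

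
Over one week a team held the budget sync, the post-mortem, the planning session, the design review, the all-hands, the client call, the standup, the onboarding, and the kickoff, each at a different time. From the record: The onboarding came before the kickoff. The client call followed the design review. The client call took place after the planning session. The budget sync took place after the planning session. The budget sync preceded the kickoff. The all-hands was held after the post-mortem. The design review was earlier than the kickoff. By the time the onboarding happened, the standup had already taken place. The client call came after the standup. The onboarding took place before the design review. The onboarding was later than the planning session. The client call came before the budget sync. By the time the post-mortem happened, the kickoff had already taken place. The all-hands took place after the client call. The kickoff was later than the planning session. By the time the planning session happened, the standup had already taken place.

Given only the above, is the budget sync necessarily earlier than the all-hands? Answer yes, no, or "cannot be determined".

yes

Chain the constraints: the budget sync → the kickoff → the post-mortem → the all-hands. Each link is directly stated, so the budget sync comes before the all-hands.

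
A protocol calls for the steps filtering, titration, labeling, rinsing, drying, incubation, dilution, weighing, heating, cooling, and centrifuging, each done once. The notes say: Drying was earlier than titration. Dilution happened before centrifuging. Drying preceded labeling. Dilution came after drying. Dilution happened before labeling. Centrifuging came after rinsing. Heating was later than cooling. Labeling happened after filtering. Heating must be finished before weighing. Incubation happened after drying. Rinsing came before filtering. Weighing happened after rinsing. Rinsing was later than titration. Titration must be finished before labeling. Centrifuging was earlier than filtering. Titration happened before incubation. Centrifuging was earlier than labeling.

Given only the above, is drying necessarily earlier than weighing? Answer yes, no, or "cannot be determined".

Chain the constraints: drying → titration → rinsing → weighing. Each link is directly stated, so drying comes before weighing.

yes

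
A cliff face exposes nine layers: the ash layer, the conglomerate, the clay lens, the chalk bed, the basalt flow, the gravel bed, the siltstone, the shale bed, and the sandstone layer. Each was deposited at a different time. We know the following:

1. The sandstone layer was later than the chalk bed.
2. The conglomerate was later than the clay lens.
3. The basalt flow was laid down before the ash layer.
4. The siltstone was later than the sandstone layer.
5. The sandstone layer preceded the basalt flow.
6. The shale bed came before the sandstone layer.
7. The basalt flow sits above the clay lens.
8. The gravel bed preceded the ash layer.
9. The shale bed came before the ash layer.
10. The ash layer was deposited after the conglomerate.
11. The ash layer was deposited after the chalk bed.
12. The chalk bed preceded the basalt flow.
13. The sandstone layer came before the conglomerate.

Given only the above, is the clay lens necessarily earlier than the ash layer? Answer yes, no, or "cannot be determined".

yes

Chain the constraints: the clay lens → the conglomerate → the ash layer. Each link is directly stated, so the clay lens comes before the ash layer.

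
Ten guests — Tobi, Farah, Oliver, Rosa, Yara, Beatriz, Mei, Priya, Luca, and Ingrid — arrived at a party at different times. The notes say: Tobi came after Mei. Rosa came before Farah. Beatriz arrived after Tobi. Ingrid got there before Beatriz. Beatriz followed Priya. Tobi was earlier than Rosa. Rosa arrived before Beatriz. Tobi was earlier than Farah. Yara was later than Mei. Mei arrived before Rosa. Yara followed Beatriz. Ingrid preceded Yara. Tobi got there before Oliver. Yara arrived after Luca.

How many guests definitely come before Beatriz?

5

Directly stated before Beatriz: Ingrid, Priya, Rosa, and Tobi.
Mei reaches Beatriz via Mei → Rosa → Beatriz.
That's Ingrid, Mei, Priya, Rosa, and Tobi — 5 in all.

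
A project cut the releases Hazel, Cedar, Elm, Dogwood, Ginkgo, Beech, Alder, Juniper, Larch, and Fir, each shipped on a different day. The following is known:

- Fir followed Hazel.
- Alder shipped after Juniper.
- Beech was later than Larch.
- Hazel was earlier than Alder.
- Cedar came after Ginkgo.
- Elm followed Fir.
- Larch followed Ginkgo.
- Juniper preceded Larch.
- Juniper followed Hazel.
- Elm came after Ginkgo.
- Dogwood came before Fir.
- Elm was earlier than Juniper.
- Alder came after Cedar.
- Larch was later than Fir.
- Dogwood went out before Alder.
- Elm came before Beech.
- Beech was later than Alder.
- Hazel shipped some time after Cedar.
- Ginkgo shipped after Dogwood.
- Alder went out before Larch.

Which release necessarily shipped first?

Dogwood

Dogwood has a chain of constraints placing it before every other release, so Dogwood must be first.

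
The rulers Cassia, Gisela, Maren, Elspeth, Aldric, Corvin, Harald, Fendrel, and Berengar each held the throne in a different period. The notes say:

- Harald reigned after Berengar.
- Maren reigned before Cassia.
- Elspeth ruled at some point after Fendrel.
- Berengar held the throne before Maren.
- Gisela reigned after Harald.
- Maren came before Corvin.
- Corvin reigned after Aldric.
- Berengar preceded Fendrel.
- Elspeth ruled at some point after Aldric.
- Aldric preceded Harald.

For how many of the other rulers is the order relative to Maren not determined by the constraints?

5

Forced before Maren: Berengar; forced after Maren: Cassia and Corvin.
That leaves Aldric, Elspeth, Fendrel, Gisela, and Harald with no forced order relative to Maren — 5.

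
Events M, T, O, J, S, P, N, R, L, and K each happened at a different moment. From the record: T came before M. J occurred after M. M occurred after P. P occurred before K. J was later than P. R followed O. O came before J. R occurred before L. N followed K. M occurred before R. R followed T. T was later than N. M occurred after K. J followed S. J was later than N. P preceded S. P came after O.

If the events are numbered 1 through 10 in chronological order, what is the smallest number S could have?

3

O and P must both come before S — 2 forced predecessors.
Nothing else is forced ahead of S, so its earliest slot is position 2 + 1 = 3.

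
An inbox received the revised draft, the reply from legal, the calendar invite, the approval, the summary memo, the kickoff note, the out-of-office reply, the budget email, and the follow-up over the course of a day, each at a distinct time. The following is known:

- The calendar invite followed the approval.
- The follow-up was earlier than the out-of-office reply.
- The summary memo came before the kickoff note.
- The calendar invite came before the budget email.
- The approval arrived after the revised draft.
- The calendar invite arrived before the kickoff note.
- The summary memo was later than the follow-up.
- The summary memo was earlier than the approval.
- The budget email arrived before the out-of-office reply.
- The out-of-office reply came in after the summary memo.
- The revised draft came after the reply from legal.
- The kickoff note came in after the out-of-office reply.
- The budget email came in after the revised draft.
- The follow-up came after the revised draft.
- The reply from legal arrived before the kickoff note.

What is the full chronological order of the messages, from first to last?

The constraints fix every adjacent pair, so only one ordering works:
the reply from legal → the revised draft → the follow-up → the summary memo → the approval → the calendar invite → the budget email → the out-of-office reply → the kickoff note.

the reply from legal, the revised draft, the follow-up, the summary memo, the approval, the calendar invite, the budget email, the out-of-office reply, the kickoff note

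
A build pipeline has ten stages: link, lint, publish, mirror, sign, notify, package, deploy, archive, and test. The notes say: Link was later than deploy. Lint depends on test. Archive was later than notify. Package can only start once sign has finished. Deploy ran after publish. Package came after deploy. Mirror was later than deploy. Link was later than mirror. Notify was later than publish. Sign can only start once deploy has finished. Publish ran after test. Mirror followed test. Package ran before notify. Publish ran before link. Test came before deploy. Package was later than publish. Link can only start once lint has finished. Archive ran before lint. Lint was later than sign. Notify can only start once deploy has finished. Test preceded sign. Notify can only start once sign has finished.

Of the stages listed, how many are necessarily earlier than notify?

Directly stated before notify: deploy, package, publish, and sign.
Test reaches notify via test → publish → notify.
That's deploy, package, publish, sign, and test — 5 in all.

5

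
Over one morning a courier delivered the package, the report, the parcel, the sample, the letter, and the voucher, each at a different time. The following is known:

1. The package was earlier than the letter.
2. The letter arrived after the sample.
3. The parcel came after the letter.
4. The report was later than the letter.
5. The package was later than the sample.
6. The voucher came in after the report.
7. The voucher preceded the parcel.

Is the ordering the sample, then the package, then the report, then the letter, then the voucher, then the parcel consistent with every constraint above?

no

The constraints require the letter before the report, but in the proposed sequence the report appears ahead of the letter. That one violation is enough.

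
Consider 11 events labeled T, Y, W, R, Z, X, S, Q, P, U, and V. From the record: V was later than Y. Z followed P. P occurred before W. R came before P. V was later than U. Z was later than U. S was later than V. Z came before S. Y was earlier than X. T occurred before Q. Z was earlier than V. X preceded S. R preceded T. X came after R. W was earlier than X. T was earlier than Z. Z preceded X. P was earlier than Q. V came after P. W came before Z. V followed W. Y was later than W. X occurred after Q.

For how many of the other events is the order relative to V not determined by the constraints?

2

Forced before V: P, R, T, U, W, Y, and Z; forced after V: S.
That leaves Q and X with no forced order relative to V — 2.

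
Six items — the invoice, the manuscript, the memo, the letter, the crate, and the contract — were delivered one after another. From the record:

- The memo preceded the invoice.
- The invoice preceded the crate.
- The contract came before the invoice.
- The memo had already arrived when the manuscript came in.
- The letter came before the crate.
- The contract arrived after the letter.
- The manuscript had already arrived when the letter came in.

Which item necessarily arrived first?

The memo has a chain of constraints placing it before every other item, so the memo must be first.

the memo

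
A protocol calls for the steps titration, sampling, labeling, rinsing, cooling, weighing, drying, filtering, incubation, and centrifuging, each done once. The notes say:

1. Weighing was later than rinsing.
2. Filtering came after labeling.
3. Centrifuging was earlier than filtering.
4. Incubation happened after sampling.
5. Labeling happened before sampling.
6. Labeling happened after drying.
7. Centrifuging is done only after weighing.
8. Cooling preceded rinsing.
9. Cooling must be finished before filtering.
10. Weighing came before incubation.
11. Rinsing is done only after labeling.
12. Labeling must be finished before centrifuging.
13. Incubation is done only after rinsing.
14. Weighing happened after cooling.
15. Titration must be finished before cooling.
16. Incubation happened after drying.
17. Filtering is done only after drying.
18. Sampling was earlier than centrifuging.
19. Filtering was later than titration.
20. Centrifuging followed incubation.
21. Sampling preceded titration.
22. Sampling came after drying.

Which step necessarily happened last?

filtering

Every other step has a chain of constraints placing it before filtering, so filtering is last.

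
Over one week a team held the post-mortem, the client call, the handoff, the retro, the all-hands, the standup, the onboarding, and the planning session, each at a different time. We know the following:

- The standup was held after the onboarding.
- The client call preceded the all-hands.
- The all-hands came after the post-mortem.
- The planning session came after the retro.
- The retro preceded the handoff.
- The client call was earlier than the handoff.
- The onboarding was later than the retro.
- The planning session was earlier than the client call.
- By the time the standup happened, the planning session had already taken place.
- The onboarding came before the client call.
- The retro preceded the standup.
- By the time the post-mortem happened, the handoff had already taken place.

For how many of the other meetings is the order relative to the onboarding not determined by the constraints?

Forced before the onboarding: the retro; forced after the onboarding: the all-hands, the client call, the handoff, the post-mortem, and the standup.
That leaves the planning session with no forced order relative to the onboarding — 1.

1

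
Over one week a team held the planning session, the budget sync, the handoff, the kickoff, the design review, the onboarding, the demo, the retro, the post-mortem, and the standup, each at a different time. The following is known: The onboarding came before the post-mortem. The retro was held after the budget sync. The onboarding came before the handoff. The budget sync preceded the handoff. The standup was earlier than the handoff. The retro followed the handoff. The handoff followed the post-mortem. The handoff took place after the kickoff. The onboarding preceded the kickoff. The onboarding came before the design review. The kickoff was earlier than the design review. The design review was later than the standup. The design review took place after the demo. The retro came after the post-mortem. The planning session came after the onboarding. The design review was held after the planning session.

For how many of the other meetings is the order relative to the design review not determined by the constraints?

4

Forced before the design review: the demo, the kickoff, the onboarding, the planning session, and the standup.
That leaves the budget sync, the handoff, the post-mortem, and the retro with no forced order relative to the design review — 4.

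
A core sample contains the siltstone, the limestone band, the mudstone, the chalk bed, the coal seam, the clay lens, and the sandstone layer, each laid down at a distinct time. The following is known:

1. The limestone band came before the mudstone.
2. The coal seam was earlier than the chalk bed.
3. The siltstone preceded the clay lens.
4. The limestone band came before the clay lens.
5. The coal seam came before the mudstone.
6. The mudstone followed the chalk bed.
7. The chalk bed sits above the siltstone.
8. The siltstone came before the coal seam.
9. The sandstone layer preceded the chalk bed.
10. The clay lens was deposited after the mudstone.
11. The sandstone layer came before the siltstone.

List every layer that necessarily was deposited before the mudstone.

the chalk bed, the coal seam, the limestone band, the sandstone layer, the siltstone

Directly stated before the mudstone: the chalk bed, the coal seam, and the limestone band.
The sandstone layer reaches the mudstone via the sandstone layer → the chalk bed → the mudstone.
The siltstone reaches the mudstone via the siltstone → the chalk bed → the mudstone.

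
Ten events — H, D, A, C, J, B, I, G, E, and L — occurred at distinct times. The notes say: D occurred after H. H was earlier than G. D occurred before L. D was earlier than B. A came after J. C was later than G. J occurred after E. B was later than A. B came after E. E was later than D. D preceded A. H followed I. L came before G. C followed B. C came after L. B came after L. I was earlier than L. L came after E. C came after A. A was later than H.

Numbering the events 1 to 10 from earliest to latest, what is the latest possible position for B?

9

B must come before C — 1 event forced after it.
Everything else can be placed before B in some valid order, so B can sit as late as position 10 − 1 = 9.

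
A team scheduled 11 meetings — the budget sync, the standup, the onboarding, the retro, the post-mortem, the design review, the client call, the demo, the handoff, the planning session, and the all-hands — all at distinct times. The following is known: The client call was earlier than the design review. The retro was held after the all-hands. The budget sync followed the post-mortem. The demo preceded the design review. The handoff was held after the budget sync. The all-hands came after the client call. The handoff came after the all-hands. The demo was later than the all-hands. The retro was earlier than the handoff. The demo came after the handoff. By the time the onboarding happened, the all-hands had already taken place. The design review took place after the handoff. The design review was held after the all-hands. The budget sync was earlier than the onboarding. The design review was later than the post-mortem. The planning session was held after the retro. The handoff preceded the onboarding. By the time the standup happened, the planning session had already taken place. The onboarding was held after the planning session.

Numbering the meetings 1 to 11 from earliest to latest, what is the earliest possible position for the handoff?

The all-hands, the budget sync, the client call, the post-mortem, and the retro must all come before the handoff — 5 forced predecessors.
Nothing else is forced ahead of the handoff, so its earliest slot is position 5 + 1 = 6.

6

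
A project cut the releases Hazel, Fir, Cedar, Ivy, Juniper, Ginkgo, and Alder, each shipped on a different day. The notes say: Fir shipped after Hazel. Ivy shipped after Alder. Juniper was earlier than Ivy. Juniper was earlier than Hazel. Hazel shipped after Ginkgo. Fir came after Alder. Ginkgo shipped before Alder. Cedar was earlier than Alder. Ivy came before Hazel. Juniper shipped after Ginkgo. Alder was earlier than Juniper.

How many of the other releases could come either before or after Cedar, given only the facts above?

1

Forced after Cedar: Alder, Fir, Hazel, Ivy, and Juniper.
That leaves Ginkgo with no forced order relative to Cedar — 1.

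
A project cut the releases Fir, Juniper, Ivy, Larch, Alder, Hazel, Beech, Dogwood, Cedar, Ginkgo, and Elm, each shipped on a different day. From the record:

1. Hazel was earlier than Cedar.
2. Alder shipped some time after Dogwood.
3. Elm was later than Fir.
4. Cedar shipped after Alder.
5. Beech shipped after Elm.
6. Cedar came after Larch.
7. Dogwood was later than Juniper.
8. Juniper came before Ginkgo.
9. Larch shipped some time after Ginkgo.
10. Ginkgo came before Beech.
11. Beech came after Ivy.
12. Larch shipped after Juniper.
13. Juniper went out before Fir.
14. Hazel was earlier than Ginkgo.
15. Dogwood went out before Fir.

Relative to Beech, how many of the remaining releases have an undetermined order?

Forced before Beech: Dogwood, Elm, Fir, Ginkgo, Hazel, Ivy, and Juniper.
That leaves Alder, Cedar, and Larch with no forced order relative to Beech — 3.

3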